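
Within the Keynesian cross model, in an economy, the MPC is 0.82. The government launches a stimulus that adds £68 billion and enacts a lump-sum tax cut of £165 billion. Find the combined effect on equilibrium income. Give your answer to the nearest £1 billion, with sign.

+£1,129 billion

Expenditure multiplier = 1/(1 − MPC) = 1/(1 − 0.82) = 1/0.18 ≈ 5.556.
ΔG contributes k·ΔG = (+£68 billion) / 0.18 ≈ +£377.8 billion.
ΔT of −£165 billion changes first-round spending by −c·ΔT = +£135.3 billion, contributing k·(−c·ΔT) = (+£135.3 billion) / 0.18 ≈ +£751.7 billion.
Net ΔY = k(ΔG − c·ΔT) = (+£203.3 billion) / 0.18 ≈ +£1,129 billion.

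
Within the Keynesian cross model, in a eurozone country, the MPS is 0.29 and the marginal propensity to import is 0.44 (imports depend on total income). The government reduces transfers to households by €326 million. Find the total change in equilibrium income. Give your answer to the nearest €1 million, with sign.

MPC = 1 − MPS = 1 − 0.29 = 0.71.
The transfer change shifts disposable income by −€326 million, so first-round consumption changes by c·ΔTR = 0.71 × (−€326 million) = −€231.46 million.
Expenditure multiplier = 1/(1 − c + m) = 1/(1 − 0.71 + 0.44) = 1/0.73 ≈ 1.37.
The transfer multiplier is c × k ≈ 0.973, so ΔY = k × (c·ΔTR) = (−€231.46 million) / 0.73 ≈ −€317 million.

−€317 million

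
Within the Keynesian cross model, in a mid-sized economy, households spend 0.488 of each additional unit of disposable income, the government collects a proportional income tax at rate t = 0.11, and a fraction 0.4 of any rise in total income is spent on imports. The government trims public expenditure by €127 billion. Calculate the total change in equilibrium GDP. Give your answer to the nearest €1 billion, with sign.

−€132 billion

Government-spending multiplier = 1/(1 − c(1−t) + m) = 1/(1 − 0.488×0.89 + 0.4) = 1/0.96568 ≈ 1.036.
ΔY = k × ΔG = (−€127 billion) / 0.96568 ≈ −€132 billion.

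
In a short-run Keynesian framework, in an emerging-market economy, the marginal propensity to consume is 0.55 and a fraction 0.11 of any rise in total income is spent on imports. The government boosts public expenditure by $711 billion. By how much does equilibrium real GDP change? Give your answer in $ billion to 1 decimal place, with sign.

Expenditure multiplier = 1/(1 − c + m) = 1/(1 − 0.55 + 0.11) = 1/0.56 ≈ 1.786.
ΔY = k × ΔG = (+$711 billion) / 0.56 ≈ +$1,269.6 billion.

+$1,269.6 billion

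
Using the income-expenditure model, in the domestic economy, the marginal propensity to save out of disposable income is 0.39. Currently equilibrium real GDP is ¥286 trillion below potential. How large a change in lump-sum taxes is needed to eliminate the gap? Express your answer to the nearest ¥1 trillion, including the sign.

−¥183 trillion

MPC = 1 − MPS = 1 − 0.39 = 0.61.
Spending multiplier = 1/(1 − MPC) = 1/(1 − 0.61) = 1/0.39 ≈ 2.564.
Tax multiplier = −c·k = −0.61/0.39 ≈ −1.564. Need ΔY = +¥286 trillion, so ΔT = ΔY/(−c·k) = −(+¥286 trillion) × 0.39 / 0.61 ≈ −¥183 trillion.
The government should cut lump-sum taxes by ¥183 trillion.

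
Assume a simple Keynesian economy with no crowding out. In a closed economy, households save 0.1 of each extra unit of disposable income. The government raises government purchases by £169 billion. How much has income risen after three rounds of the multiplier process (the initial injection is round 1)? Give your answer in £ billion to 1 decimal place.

MPC = 1 − MPS = 1 − 0.1 = 0.9.
Round 1 adds ΔG = £169 billion; each later round is MPC = 0.9 times the previous.
After 3 rounds: 169 + 152.1 + 136.89 = ΔG·(1 − c^3)/(1 − c) = 169 × (1 − 0.729)/0.1 ≈ £458 billion.

£458.0 billion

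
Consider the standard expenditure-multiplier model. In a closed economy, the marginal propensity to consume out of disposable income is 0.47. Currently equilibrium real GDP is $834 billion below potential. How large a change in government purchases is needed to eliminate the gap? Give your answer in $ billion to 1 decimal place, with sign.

+$442.0 billion

Spending multiplier = 1/(1 − MPC) = 1/(1 − 0.47) = 1/0.53 ≈ 1.887.
Need ΔY = +$834 billion, so ΔG = ΔY/k = (+$834 billion) × 0.53 ≈ +$442 billion.
The government should increase government purchases by $442 billion.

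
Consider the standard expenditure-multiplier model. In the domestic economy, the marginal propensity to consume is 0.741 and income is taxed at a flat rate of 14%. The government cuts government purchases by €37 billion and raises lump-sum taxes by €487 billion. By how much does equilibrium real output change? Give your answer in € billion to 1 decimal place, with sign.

−€1,096.8 billion

Expenditure multiplier = 1/(1 − c(1−t)) = 1/(1 − 0.741×0.86) = 1/0.36274 ≈ 2.757.
ΔG contributes k·ΔG = (−€37 billion) / 0.36274 ≈ −€102 billion.
ΔT of +€487 billion changes first-round spending by −c·ΔT = −€360.867 billion, contributing k·(−c·ΔT) = (−€360.867 billion) / 0.36274 ≈ −€994.8 billion.
Net ΔY = k(ΔG − c·ΔT) = (−€397.867 billion) / 0.36274 ≈ −€1,096.8 billion.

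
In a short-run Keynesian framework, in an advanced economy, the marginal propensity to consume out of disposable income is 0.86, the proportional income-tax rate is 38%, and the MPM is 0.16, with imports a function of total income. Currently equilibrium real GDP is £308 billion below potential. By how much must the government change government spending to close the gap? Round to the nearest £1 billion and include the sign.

+£193 billion

Spending multiplier = 1/(1 − c(1−t) + m) = 1/(1 − 0.86×0.62 + 0.16) = 1/0.6268 ≈ 1.595.
Need ΔY = +£308 billion, so ΔG = ΔY/k = (+£308 billion) × 0.6268 ≈ +£193 billion.
The government should increase government spending by £193 billion.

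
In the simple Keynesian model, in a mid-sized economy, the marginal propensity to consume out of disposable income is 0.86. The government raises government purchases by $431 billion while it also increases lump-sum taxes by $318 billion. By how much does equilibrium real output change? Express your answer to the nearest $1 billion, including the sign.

+$1,125 billion

Expenditure multiplier = 1/(1 − MPC) = 1/(1 − 0.86) = 1/0.14 ≈ 7.143.
ΔG contributes k·ΔG = (+$431 billion) / 0.14 ≈ +$3,078.6 billion.
ΔT of +$318 billion changes first-round spending by −c·ΔT = −$273.48 billion, contributing k·(−c·ΔT) = (−$273.48 billion) / 0.14 ≈ −$1,953.4 billion.
Net ΔY = k(ΔG − c·ΔT) = (+$157.52 billion) / 0.14 ≈ +$1,125 billion.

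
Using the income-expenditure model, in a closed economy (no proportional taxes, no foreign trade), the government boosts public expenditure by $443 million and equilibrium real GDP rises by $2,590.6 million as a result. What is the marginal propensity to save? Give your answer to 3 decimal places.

Implied spending multiplier k = ΔY/ΔG = 2,590.6/443 ≈ 5.8479.
Since k = 1/(1 − MPC), MPC = 1 − 1/k = 1 − ΔG/ΔY = 1 − 443/2,590.6 ≈ 0.829.
MPS = 1 − MPC = 0.171.

0.171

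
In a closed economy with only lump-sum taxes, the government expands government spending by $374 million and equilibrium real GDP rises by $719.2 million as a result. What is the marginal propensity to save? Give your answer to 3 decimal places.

0.520

Implied spending multiplier k = ΔY/ΔG = 719.2/374 ≈ 1.923.
Since k = 1/(1 − MPC), MPC = 1 − 1/k = 1 − ΔG/ΔY = 1 − 374/719.2 ≈ 0.480.
MPS = 1 − MPC = 0.520.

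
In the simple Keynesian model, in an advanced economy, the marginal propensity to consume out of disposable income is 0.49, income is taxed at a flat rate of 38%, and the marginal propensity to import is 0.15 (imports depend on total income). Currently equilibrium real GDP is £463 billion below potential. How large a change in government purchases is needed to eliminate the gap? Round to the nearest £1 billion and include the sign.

Spending multiplier = 1/(1 − c(1−t) + m) = 1/(1 − 0.49×0.62 + 0.15) = 1/0.8462 ≈ 1.182.
Need ΔY = +£463 billion, so ΔG = ΔY/k = (+£463 billion) × 0.8462 ≈ +£392 billion.
The government should increase government purchases by £392 billion.

+£392 billion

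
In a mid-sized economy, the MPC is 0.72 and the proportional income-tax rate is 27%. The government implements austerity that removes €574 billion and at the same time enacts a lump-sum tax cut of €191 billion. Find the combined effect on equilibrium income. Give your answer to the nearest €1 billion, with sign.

Expenditure multiplier = 1/(1 − c(1−t)) = 1/(1 − 0.72×0.73) = 1/0.4744 ≈ 2.108.
ΔG contributes k·ΔG = (−€574 billion) / 0.4744 ≈ −€1,209.9 billion.
ΔT of −€191 billion changes first-round spending by −c·ΔT = +€137.52 billion, contributing k·(−c·ΔT) = (+€137.52 billion) / 0.4744 ≈ +€289.9 billion.
Net ΔY = k(ΔG − c·ΔT) = (−€436.48 billion) / 0.4744 ≈ −€920 billion.

−€920 billion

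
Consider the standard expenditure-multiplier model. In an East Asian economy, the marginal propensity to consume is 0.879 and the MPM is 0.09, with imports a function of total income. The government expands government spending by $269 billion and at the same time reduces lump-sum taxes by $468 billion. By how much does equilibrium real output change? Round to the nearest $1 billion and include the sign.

+$3,225 billion

Expenditure multiplier = 1/(1 − c + m) = 1/(1 − 0.879 + 0.09) = 1/0.211 ≈ 4.739.
ΔG contributes k·ΔG = (+$269 billion) / 0.211 ≈ +$1,274.9 billion.
ΔT of −$468 billion changes first-round spending by −c·ΔT = +$411.372 billion, contributing k·(−c·ΔT) = (+$411.372 billion) / 0.211 ≈ +$1,949.6 billion.
Net ΔY = k(ΔG − c·ΔT) = (+$680.372 billion) / 0.211 ≈ +$3,225 billion.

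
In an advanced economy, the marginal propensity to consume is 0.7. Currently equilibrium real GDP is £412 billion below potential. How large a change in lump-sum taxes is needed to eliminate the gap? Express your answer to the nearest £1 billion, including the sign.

Spending multiplier = 1/(1 − MPC) = 1/(1 − 0.7) = 1/0.3 ≈ 3.333.
Tax multiplier = −c·k = −0.7/0.3 ≈ −2.333. Need ΔY = +£412 billion, so ΔT = ΔY/(−c·k) = −(+£412 billion) × 0.3 / 0.7 ≈ −£177 billion.
The government should cut lump-sum taxes by £177 billion.

−£177 billion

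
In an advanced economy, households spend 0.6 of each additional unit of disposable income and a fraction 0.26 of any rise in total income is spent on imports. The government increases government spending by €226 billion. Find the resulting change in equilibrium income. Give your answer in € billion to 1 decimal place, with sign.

+€342.4 billion

Expenditure multiplier = 1/(1 − c + m) = 1/(1 − 0.6 + 0.26) = 1/0.66 ≈ 1.515.
ΔY = k × ΔG = (+€226 billion) / 0.66 ≈ +€342.4 billion.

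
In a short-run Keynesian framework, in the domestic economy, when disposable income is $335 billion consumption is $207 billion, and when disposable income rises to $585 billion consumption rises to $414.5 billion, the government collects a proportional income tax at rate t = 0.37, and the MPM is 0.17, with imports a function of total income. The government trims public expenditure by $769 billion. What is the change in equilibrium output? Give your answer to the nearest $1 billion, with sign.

−$1,188 billion

MPC = ΔC/ΔYd = (414.5 − 207)/(585 − 335) = 207.5/250 = 0.83.
Spending multiplier = 1/(1 − c(1−t) + m) = 1/(1 − 0.83×0.63 + 0.17) = 1/0.6471 ≈ 1.545.
ΔY = k × ΔG = (−$769 billion) / 0.6471 ≈ −$1,188 billion.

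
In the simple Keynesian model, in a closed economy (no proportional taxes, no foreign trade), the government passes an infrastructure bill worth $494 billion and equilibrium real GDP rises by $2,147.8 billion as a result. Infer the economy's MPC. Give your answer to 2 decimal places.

0.77

Implied spending multiplier k = ΔY/ΔG = 2,147.8/494 ≈ 4.3478.
Since k = 1/(1 − MPC), MPC = 1 − 1/k = 1 − ΔG/ΔY = 1 − 494/2,147.8 ≈ 0.77.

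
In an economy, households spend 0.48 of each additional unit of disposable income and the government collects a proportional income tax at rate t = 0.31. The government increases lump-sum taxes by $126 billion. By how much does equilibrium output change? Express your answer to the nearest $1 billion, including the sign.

−$90 billion

A lump-sum tax change of +$126 billion shifts disposable income by −$126 billion; first-round consumption changes by −c × ΔT = −0.48 × (+$126 billion) = −$60.48 billion.
Expenditure multiplier = 1/(1 − c(1−t)) = 1/(1 − 0.48×0.69) = 1/0.6688 ≈ 1.495.
The tax multiplier is −c × k ≈ −0.718, so ΔY = k × (−c·ΔT) = (−$60.48 billion) / 0.6688 ≈ −$90 billion.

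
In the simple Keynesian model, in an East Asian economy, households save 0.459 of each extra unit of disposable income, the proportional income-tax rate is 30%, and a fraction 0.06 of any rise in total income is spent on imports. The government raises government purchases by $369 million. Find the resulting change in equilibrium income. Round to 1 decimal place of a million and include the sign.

+$541.6 million

MPC = 1 − MPS = 1 − 0.459 = 0.541.
Government-spending multiplier = 1/(1 − c(1−t) + m) = 1/(1 − 0.541×0.7 + 0.06) = 1/0.6813 ≈ 1.468.
ΔY = k × ΔG = (+$369 million) / 0.6813 ≈ +$541.6 million.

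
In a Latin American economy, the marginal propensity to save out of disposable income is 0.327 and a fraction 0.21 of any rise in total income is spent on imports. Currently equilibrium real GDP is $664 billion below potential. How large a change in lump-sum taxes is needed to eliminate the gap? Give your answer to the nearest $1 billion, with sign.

−$530 billion

MPC = 1 − MPS = 1 − 0.327 = 0.673.
Spending multiplier = 1/(1 − c + m) = 1/(1 − 0.673 + 0.21) = 1/0.537 ≈ 1.862.
Tax multiplier = −c·k = −0.673/0.537 ≈ −1.253. Need ΔY = +$664 billion, so ΔT = ΔY/(−c·k) = −(+$664 billion) × 0.537 / 0.673 ≈ −$530 billion.
The government should cut lump-sum taxes by $530 billion.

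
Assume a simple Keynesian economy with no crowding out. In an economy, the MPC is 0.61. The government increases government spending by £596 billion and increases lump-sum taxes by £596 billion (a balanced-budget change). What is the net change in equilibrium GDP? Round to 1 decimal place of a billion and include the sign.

+£596.0 billion

Expenditure multiplier = 1/(1 − MPC) = 1/(1 − 0.61) = 1/0.39 ≈ 2.564.
ΔG contributes k·ΔG = (+£596 billion) / 0.39 ≈ +£1,528.2 billion.
ΔT of +£596 billion changes first-round spending by −c·ΔT = −£363.56 billion, contributing k·(−c·ΔT) = (−£363.56 billion) / 0.39 ≈ −£932.2 billion.
With ΔG = ΔT and no other leakages, the balanced-budget multiplier is 1, so ΔY = ΔG = +£596 billion.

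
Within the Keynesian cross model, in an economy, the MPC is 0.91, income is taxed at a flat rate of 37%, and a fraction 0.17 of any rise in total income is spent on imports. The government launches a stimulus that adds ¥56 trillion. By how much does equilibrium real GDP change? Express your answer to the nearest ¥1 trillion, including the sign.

+¥94 trillion

Expenditure multiplier = 1/(1 − c(1−t) + m) = 1/(1 − 0.91×0.63 + 0.17) = 1/0.5967 ≈ 1.676.
ΔY = k × ΔG = (+¥56 trillion) / 0.5967 ≈ +¥94 trillion.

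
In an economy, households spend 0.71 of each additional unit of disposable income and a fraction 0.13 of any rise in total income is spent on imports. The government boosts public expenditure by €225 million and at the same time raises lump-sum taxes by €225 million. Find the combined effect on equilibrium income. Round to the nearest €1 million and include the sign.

Expenditure multiplier = 1/(1 − c + m) = 1/(1 − 0.71 + 0.13) = 1/0.42 ≈ 2.381.
ΔG contributes k·ΔG = (+€225 million) / 0.42 ≈ +€535.7 million.
ΔT of +€225 million changes first-round spending by −c·ΔT = −€159.75 million, contributing k·(−c·ΔT) = (−€159.75 million) / 0.42 ≈ −€380.4 million.
Net ΔY = k(ΔG − c·ΔT) = (+€65.25 million) / 0.42 ≈ +€155 million.

+€155 million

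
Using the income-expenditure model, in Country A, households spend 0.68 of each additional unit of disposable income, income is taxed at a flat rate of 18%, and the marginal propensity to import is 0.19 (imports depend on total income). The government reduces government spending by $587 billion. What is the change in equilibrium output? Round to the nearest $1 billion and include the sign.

Government-spending multiplier = 1/(1 − c(1−t) + m) = 1/(1 − 0.68×0.82 + 0.19) = 1/0.6324 ≈ 1.581.
ΔY = k × ΔG = (−$587 billion) / 0.6324 ≈ −$928 billion.

−$928 billion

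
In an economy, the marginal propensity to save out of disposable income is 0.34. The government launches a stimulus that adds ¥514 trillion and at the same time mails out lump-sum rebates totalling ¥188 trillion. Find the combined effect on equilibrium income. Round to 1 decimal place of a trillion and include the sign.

MPC = 1 − MPS = 1 − 0.34 = 0.66.
Expenditure multiplier = 1/(1 − MPC) = 1/(1 − 0.66) = 1/0.34 ≈ 2.941.
ΔG contributes k·ΔG = (+¥514 trillion) / 0.34 ≈ +¥1,511.8 trillion.
ΔT of −¥188 trillion changes first-round spending by −c·ΔT = +¥124.08 trillion, contributing k·(−c·ΔT) = (+¥124.08 trillion) / 0.34 ≈ +¥364.9 trillion.
Net ΔY = k(ΔG − c·ΔT) = (+¥638.08 trillion) / 0.34 ≈ +¥1,876.7 trillion.

+¥1,876.7 trillion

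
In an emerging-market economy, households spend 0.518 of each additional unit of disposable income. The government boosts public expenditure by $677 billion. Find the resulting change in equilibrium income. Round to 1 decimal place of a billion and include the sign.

Expenditure multiplier = 1/(1 − MPC) = 1/(1 − 0.518) = 1/0.482 ≈ 2.075.
ΔY = k × ΔG = (+$677 billion) / 0.482 ≈ +$1,404.6 billion.

+$1,404.6 billion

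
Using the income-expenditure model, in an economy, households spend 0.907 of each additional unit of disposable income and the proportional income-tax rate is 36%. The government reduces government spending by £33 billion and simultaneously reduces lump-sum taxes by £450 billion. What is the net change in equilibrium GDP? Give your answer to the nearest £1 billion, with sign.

Expenditure multiplier = 1/(1 − c(1−t)) = 1/(1 − 0.907×0.64) = 1/0.41952 ≈ 2.384.
ΔG contributes k·ΔG = (−£33 billion) / 0.41952 ≈ −£78.7 billion.
ΔT of −£450 billion changes first-round spending by −c·ΔT = +£408.15 billion, contributing k·(−c·ΔT) = (+£408.15 billion) / 0.41952 ≈ +£972.9 billion.
Net ΔY = k(ΔG − c·ΔT) = (+£375.15 billion) / 0.41952 ≈ +£894 billion.

+£894 billion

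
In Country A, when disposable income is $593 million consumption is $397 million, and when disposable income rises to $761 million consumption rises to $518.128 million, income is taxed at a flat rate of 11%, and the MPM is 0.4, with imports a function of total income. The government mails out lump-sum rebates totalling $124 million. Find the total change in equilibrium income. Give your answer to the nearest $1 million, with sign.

+$118 million

MPC = ΔC/ΔYd = (518.128 − 397)/(761 − 593) = 121.128/168 = 0.721.
A lump-sum tax change of −$124 million shifts disposable income by +$124 million; first-round consumption changes by −c × ΔT = −0.721 × (−$124 million) = +$89.404 million.
Expenditure multiplier = 1/(1 − c(1−t) + m) = 1/(1 − 0.721×0.89 + 0.4) = 1/0.75831 ≈ 1.319.
The tax multiplier is −c × k ≈ −0.951, so ΔY = k × (−c·ΔT) = (+$89.404 million) / 0.75831 ≈ +$118 million.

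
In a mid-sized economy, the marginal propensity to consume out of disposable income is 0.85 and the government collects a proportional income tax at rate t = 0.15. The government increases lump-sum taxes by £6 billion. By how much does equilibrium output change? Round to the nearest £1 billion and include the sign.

A lump-sum tax change of +£6 billion shifts disposable income by −£6 billion; first-round consumption changes by −c × ΔT = −0.85 × (+£6 billion) = −£5.1 billion.
Expenditure multiplier = 1/(1 − c(1−t)) = 1/(1 − 0.85×0.85) = 1/0.2775 ≈ 3.604.
The tax multiplier is −c × k ≈ −3.063, so ΔY = k × (−c·ΔT) = (−£5.1 billion) / 0.2775 ≈ −£18 billion.

−£18 billion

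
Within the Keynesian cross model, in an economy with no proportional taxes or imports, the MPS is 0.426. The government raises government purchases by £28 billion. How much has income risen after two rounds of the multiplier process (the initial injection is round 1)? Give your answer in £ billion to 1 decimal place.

MPC = 1 − MPS = 1 − 0.426 = 0.574.
Round 1 adds ΔG = £28 billion; each later round is MPC = 0.574 times the previous.
After 2 rounds: 28 + 16.072 = ΔG·(1 − c^2)/(1 − c) = 28 × (1 − 0.329476)/0.426 ≈ £44.1 billion.

£44.1 billion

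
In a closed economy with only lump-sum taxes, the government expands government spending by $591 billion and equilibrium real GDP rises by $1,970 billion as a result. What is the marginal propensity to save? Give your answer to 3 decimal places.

Implied spending multiplier k = ΔY/ΔG = 1,970/591 ≈ 3.3333.
Since k = 1/(1 − MPC), MPC = 1 − 1/k = 1 − ΔG/ΔY = 1 − 591/1,970 = 0.700.
MPS = 1 − MPC = 0.300.

0.300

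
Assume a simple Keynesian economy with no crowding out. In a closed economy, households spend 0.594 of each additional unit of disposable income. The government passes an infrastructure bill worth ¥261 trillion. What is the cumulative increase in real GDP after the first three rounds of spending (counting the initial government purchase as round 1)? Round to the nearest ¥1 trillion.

Round 1 adds ΔG = ¥261 trillion; each later round is MPC = 0.594 times the previous.
After 3 rounds: 261 + 155.034 + 92.090196 = ΔG·(1 − c^3)/(1 − c) = 261 × (1 − 0.209584584)/0.406 ≈ ¥508 trillion.

¥508 trillion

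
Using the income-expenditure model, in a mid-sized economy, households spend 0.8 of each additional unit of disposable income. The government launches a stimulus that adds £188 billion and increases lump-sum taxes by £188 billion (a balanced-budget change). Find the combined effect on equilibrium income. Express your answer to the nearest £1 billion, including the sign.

+£188 billion

Expenditure multiplier = 1/(1 − MPC) = 1/(1 − 0.8) = 1/0.2 = 5.
ΔG contributes k·ΔG = (+£188 billion) / 0.2 = +£940 billion.
ΔT of +£188 billion changes first-round spending by −c·ΔT = −£150.4 billion, contributing k·(−c·ΔT) = (−£150.4 billion) / 0.2 = −£752 billion.
With ΔG = ΔT and no other leakages, the balanced-budget multiplier is 1, so ΔY = ΔG = +£188 billion.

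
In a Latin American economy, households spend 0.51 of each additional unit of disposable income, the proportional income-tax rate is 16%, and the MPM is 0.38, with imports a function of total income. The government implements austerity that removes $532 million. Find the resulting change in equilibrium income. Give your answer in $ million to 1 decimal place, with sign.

−$559.1 million

Expenditure multiplier = 1/(1 − c(1−t) + m) = 1/(1 − 0.51×0.84 + 0.38) = 1/0.9516 ≈ 1.051.
ΔY = k × ΔG = (−$532 million) / 0.9516 ≈ −$559.1 million.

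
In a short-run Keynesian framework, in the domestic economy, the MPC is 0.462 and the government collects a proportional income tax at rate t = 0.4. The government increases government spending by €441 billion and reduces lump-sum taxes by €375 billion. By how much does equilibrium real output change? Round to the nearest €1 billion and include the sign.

+€850 billion

Expenditure multiplier = 1/(1 − c(1−t)) = 1/(1 − 0.462×0.6) = 1/0.7228 ≈ 1.384.
ΔG contributes k·ΔG = (+€441 billion) / 0.7228 ≈ +€610.1 billion.
ΔT of −€375 billion changes first-round spending by −c·ΔT = +€173.25 billion, contributing k·(−c·ΔT) = (+€173.25 billion) / 0.7228 ≈ +€239.7 billion.
Net ΔY = k(ΔG − c·ΔT) = (+€614.25 billion) / 0.7228 ≈ +€850 billion.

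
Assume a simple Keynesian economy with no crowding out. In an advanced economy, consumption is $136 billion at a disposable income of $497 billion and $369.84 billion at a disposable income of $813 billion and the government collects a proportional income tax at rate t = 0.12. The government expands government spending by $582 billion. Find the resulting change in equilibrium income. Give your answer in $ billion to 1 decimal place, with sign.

MPC = ΔC/ΔYd = (369.84 − 136)/(813 − 497) = 233.84/316 = 0.74.
Government-spending multiplier = 1/(1 − c(1−t)) = 1/(1 − 0.74×0.88) = 1/0.3488 ≈ 2.867.
ΔY = k × ΔG = (+$582 billion) / 0.3488 ≈ +$1,668.6 billion.

+$1,668.6 billion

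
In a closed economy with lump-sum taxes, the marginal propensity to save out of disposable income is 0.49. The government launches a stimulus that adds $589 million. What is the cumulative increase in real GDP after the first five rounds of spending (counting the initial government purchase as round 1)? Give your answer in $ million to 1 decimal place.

MPC = 1 − MPS = 1 − 0.49 = 0.51.
Round 1 adds ΔG = $589 million; each later round is MPC = 0.51 times the previous.
After 5 rounds: 589 + 300.39 + 153.1989 + 78.131439 + 39.84703389 = ΔG·(1 − c^5)/(1 − c) = 589 × (1 − 0.0345025251)/0.49 ≈ $1,160.6 million.

$1,160.6 million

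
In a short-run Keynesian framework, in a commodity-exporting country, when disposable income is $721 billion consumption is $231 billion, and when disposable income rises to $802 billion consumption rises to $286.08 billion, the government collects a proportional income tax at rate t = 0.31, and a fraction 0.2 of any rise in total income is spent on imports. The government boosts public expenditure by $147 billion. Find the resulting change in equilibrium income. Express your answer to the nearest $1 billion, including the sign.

MPC = ΔC/ΔYd = (286.08 − 231)/(802 − 721) = 55.08/81 = 0.68.
Government-spending multiplier = 1/(1 − c(1−t) + m) = 1/(1 − 0.68×0.69 + 0.2) = 1/0.7308 ≈ 1.368.
ΔY = k × ΔG = (+$147 billion) / 0.7308 ≈ +$201 billion.

+$201 billion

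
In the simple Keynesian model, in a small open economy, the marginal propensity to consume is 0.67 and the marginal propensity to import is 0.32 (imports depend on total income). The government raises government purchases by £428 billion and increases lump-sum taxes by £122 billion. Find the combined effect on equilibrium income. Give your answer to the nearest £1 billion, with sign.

+£533 billion

Expenditure multiplier = 1/(1 − c + m) = 1/(1 − 0.67 + 0.32) = 1/0.65 ≈ 1.538.
ΔG contributes k·ΔG = (+£428 billion) / 0.65 ≈ +£658.5 billion.
ΔT of +£122 billion changes first-round spending by −c·ΔT = −£81.74 billion, contributing k·(−c·ΔT) = (−£81.74 billion) / 0.65 ≈ −£125.8 billion.
Net ΔY = k(ΔG − c·ΔT) = (+£346.26 billion) / 0.65 ≈ +£533 billion.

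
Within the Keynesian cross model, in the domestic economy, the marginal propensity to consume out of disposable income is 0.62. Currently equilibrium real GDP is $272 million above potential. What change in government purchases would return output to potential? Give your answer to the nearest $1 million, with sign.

−$103 million

Spending multiplier = 1/(1 − MPC) = 1/(1 − 0.62) = 1/0.38 ≈ 2.632.
Need ΔY = −$272 million, so ΔG = ΔY/k = (−$272 million) × 0.38 ≈ −$103 million.
The government should cut government purchases by $103 million.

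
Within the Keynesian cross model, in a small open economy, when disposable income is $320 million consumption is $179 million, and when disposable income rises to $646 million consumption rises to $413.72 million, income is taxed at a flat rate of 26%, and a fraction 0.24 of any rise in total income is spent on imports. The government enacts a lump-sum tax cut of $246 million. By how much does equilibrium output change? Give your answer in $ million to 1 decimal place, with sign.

MPC = ΔC/ΔYd = (413.72 − 179)/(646 − 320) = 234.72/326 = 0.72.
A lump-sum tax change of −$246 million shifts disposable income by +$246 million; first-round consumption changes by −c × ΔT = −0.72 × (−$246 million) = +$177.12 million.
Expenditure multiplier = 1/(1 − c(1−t) + m) = 1/(1 − 0.72×0.74 + 0.24) = 1/0.7072 ≈ 1.414.
The tax multiplier is −c × k ≈ −1.018, so ΔY = k × (−c·ΔT) = (+$177.12 million) / 0.7072 ≈ +$250.5 million.

+$250.5 million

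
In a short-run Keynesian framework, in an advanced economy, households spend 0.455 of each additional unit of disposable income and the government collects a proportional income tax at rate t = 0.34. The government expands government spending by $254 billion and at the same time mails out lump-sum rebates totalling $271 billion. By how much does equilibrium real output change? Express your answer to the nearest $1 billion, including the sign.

Expenditure multiplier = 1/(1 − c(1−t)) = 1/(1 − 0.455×0.66) = 1/0.6997 ≈ 1.429.
ΔG contributes k·ΔG = (+$254 billion) / 0.6997 ≈ +$363 billion.
ΔT of −$271 billion changes first-round spending by −c·ΔT = +$123.305 billion, contributing k·(−c·ΔT) = (+$123.305 billion) / 0.6997 ≈ +$176.2 billion.
Net ΔY = k(ΔG − c·ΔT) = (+$377.305 billion) / 0.6997 ≈ +$539 billion.

+$539 billion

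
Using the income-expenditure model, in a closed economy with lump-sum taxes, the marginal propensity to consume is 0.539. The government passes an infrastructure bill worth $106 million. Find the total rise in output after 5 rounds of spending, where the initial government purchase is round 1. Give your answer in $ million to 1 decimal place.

$219.5 million

Round 1 adds ΔG = $106 million; each later round is MPC = 0.539 times the previous.
After 5 rounds: 106 + 57.134 + 30.795226 + 16.598626814 + 8.946659852746 = ΔG·(1 − c^5)/(1 − c) = 106 × (1 − 0.045492921326699)/0.461 ≈ $219.5 million.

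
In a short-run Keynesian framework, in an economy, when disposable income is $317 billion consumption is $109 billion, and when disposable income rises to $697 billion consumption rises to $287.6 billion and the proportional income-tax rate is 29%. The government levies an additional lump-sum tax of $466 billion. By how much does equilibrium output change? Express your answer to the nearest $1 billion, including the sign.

MPC = ΔC/ΔYd = (287.6 − 109)/(697 − 317) = 178.6/380 = 0.47.
A lump-sum tax change of +$466 billion shifts disposable income by −$466 billion; first-round consumption changes by −c × ΔT = −0.47 × (+$466 billion) = −$219.02 billion.
Expenditure multiplier = 1/(1 − c(1−t)) = 1/(1 − 0.47×0.71) = 1/0.6663 ≈ 1.501.
The tax multiplier is −c × k ≈ −0.705, so ΔY = k × (−c·ΔT) = (−$219.02 billion) / 0.6663 ≈ −$329 billion.

−$329 billion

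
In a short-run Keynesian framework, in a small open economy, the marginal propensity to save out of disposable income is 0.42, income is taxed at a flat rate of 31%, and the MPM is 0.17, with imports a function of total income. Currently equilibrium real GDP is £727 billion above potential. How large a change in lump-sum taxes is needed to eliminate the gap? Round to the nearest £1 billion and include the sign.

MPC = 1 − MPS = 1 − 0.42 = 0.58.
Spending multiplier = 1/(1 − c(1−t) + m) = 1/(1 − 0.58×0.69 + 0.17) = 1/0.7698 ≈ 1.299.
Tax multiplier = −c·k = −0.58/0.7698 ≈ −0.753. Need ΔY = −£727 billion, so ΔT = ΔY/(−c·k) = −(−£727 billion) × 0.7698 / 0.58 ≈ +£965 billion.
The government should raise lump-sum taxes by £965 billion.

+£965 billion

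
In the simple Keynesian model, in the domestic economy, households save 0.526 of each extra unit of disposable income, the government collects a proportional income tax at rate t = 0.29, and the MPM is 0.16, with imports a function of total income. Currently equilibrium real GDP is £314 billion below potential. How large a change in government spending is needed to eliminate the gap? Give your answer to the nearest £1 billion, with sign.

+£259 billion

MPC = 1 − MPS = 1 − 0.526 = 0.474.
Spending multiplier = 1/(1 − c(1−t) + m) = 1/(1 − 0.474×0.71 + 0.16) = 1/0.82346 ≈ 1.214.
Need ΔY = +£314 billion, so ΔG = ΔY/k = (+£314 billion) × 0.82346 ≈ +£259 billion.
The government should increase government spending by £259 billion.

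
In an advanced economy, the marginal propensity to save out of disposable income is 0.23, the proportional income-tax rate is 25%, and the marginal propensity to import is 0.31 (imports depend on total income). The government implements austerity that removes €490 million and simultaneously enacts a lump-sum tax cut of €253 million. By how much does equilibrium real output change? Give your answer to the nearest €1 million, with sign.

MPC = 1 − MPS = 1 − 0.23 = 0.77.
Expenditure multiplier = 1/(1 − c(1−t) + m) = 1/(1 − 0.77×0.75 + 0.31) = 1/0.7325 ≈ 1.365.
ΔG contributes k·ΔG = (−€490 million) / 0.7325 ≈ −€668.9 million.
ΔT of −€253 million changes first-round spending by −c·ΔT = +€194.81 million, contributing k·(−c·ΔT) = (+€194.81 million) / 0.7325 ≈ +€266 million.
Net ΔY = k(ΔG − c·ΔT) = (−€295.19 million) / 0.7325 ≈ −€403 million.

−€403 million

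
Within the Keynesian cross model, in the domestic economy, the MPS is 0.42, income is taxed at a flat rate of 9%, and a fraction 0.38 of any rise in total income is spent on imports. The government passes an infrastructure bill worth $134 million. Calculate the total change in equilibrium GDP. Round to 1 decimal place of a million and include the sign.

MPC = 1 − MPS = 1 − 0.42 = 0.58.
Government-spending multiplier = 1/(1 − c(1−t) + m) = 1/(1 − 0.58×0.91 + 0.38) = 1/0.8522 ≈ 1.173.
ΔY = k × ΔG = (+$134 million) / 0.8522 ≈ +$157.2 million.

+$157.2 million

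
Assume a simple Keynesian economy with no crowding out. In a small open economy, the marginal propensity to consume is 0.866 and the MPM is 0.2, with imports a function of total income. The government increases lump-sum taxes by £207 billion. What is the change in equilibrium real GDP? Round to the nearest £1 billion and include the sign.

A lump-sum tax change of +£207 billion shifts disposable income by −£207 billion; first-round consumption changes by −c × ΔT = −0.866 × (+£207 billion) = −£179.262 billion.
Expenditure multiplier = 1/(1 − c + m) = 1/(1 − 0.866 + 0.2) = 1/0.334 ≈ 2.994.
The tax multiplier is −c × k ≈ −2.593, so ΔY = k × (−c·ΔT) = (−£179.262 billion) / 0.334 ≈ −£537 billion.

−£537 billion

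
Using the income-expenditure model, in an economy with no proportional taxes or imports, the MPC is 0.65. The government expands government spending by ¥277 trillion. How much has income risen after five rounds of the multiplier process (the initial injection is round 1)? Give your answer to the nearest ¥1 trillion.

¥700 trillion

Round 1 adds ΔG = ¥277 trillion; each later round is MPC = 0.65 times the previous.
After 5 rounds: 277 + 180.05 + 117.0325 + 76.071125 + 49.44623125 = ΔG·(1 − c^5)/(1 − c) = 277 × (1 − 0.1160290625)/0.35 ≈ ¥700 trillion.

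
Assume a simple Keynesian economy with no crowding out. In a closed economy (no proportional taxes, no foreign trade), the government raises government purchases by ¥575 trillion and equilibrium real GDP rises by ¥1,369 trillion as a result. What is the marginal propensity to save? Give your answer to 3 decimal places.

Implied spending multiplier k = ΔY/ΔG = 1,369/575 ≈ 2.3809.
Since k = 1/(1 − MPC), MPC = 1 − 1/k = 1 − ΔG/ΔY = 1 − 575/1,369 ≈ 0.580.
MPS = 1 − MPC = 0.420.

0.420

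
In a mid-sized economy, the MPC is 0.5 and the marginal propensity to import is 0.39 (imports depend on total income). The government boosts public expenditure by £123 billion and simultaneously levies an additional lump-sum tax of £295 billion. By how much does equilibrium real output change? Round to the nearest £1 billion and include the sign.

−£28 billion

Expenditure multiplier = 1/(1 − c + m) = 1/(1 − 0.5 + 0.39) = 1/0.89 ≈ 1.124.
ΔG contributes k·ΔG = (+£123 billion) / 0.89 ≈ +£138.2 billion.
ΔT of +£295 billion changes first-round spending by −c·ΔT = −£147.5 billion, contributing k·(−c·ΔT) = (−£147.5 billion) / 0.89 ≈ −£165.7 billion.
Net ΔY = k(ΔG − c·ΔT) = (−£24.5 billion) / 0.89 ≈ −£28 billion.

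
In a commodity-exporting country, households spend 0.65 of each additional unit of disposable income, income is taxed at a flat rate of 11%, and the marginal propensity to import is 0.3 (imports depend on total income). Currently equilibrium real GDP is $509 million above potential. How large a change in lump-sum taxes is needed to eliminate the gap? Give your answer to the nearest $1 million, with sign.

+$565 million

Spending multiplier = 1/(1 − c(1−t) + m) = 1/(1 − 0.65×0.89 + 0.3) = 1/0.7215 ≈ 1.386.
Tax multiplier = −c·k = −0.65/0.7215 ≈ −0.901. Need ΔY = −$509 million, so ΔT = ΔY/(−c·k) = −(−$509 million) × 0.7215 / 0.65 ≈ +$565 million.
The government should raise lump-sum taxes by $565 million.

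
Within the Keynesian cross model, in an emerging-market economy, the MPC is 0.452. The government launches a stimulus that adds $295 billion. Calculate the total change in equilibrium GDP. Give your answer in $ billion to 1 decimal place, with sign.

+$538.3 billion

Expenditure multiplier = 1/(1 − MPC) = 1/(1 − 0.452) = 1/0.548 ≈ 1.825.
ΔY = k × ΔG = (+$295 billion) / 0.548 ≈ +$538.3 billion.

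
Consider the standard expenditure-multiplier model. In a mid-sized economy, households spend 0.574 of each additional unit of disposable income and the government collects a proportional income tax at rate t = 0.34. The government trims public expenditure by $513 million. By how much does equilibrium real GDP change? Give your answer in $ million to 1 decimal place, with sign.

−$825.9 million

Expenditure multiplier = 1/(1 − c(1−t)) = 1/(1 − 0.574×0.66) = 1/0.62116 ≈ 1.61.
ΔY = k × ΔG = (−$513 million) / 0.62116 ≈ −$825.9 million.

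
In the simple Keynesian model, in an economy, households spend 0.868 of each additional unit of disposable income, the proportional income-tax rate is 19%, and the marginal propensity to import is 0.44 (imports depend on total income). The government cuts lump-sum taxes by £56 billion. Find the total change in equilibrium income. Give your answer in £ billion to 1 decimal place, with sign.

+£66.0 billion

A lump-sum tax change of −£56 billion shifts disposable income by +£56 billion; first-round consumption changes by −c × ΔT = −0.868 × (−£56 billion) = +£48.608 billion.
Expenditure multiplier = 1/(1 − c(1−t) + m) = 1/(1 − 0.868×0.81 + 0.44) = 1/0.73692 ≈ 1.357.
The tax multiplier is −c × k ≈ −1.178, so ΔY = k × (−c·ΔT) = (+£48.608 billion) / 0.73692 ≈ +£66 billion.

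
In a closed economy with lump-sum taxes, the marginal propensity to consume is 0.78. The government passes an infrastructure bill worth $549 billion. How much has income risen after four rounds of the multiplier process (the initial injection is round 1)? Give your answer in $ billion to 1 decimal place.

$1,571.8 billion

Round 1 adds ΔG = $549 billion; each later round is MPC = 0.78 times the previous.
After 4 rounds: 549 + 428.22 + 334.0116 + 260.529048 = ΔG·(1 − c^4)/(1 − c) = 549 × (1 − 0.37015056)/0.22 ≈ $1,571.8 billion.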